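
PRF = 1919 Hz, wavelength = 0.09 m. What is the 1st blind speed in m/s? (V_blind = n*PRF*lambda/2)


V_blind = 1 * 1919 * 0.09 / 2 = 86.4 m/s

86.4 m/s


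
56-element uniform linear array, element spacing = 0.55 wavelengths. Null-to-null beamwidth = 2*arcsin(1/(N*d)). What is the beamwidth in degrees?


1/(N*d) = 1/(56*0.55) = 0.032468
BW = 2*arcsin(0.032468) = 3.7 degrees

3.7 degrees


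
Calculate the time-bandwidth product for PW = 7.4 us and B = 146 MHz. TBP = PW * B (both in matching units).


TBP = 7.4 * 146 = 1080.4

1080.4


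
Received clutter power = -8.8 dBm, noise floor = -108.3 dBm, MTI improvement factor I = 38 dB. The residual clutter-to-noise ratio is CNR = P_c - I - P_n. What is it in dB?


CNR = -8.8 - 38 - (-108.3) = 61.5 dB

61.5 dB


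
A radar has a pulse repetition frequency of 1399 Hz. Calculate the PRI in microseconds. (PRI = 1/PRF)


PRI = 1/1399 = 0.0007147963 s = 714.8 us

714.8 us


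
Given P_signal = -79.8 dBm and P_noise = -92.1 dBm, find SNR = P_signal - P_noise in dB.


SNR = -79.8 - (-92.1) = 12.3 dB

12.3 dB


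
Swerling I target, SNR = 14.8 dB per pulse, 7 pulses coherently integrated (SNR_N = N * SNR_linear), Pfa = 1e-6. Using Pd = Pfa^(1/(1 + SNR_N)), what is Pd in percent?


SNR_lin = 10^(14.8/10) = 30.19952
SNR_N = 7 * 30.19952 = 211.39664
1/(1 + SNR_N) = 1/212.39664 = 0.0047082
Pd = (1e-6)^0.0047082 = 0.93702
Pd = 93.7%

93.7%


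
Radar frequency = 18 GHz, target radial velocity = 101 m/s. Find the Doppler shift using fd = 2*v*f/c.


fd = 2 * 101 * 18000000000.0 / 3e8 = 12120.0 Hz

12120.0 Hz


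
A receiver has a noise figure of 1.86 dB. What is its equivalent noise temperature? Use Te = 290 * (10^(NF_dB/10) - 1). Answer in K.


NF_lin = 10^(1.86/10) = 1.534617
Te = 290 * (1.534617 - 1) = 155.0 K

155.0 K


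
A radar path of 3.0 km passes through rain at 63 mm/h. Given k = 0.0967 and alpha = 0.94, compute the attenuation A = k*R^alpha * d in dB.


gamma = 0.0967 * 63^0.94 = 4.751236 dB/km
A = 4.751236 * 3.0 = 14.25 dB

14.25 dB


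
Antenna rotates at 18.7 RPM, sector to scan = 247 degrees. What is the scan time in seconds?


t = 247 / (18.7 * 360) * 60 = 2.2 s

2.2 s


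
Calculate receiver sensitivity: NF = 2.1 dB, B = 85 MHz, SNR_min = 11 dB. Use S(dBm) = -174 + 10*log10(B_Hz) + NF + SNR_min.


10*log10(85000000.0) = 79.29
S = -174 + 79.29 + 2.1 + 11 = -81.6 dBm

-81.6 dBm


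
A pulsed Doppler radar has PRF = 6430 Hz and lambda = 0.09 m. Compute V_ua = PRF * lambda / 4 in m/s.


V_ua = 6430 * 0.09 / 4 = 144.7 m/s

144.7 m/s


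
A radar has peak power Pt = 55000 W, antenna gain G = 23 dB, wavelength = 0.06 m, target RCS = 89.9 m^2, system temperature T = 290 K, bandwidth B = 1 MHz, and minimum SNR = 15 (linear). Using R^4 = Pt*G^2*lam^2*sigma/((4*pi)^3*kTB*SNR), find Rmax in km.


G_lin = 10^(23/10) = 199.526231
R^4 = 55000 * 199.526231^2 * 0.06^2 * 89.9 / ((4*pi)^3 * 1.38e-23 * 290 * 1000000.0 * 15)
R^4 = 5.94877e18 m^4
R_max = (5.94877e18)^(1/4) = 49386.3 m = 49.4 km

49.4 km


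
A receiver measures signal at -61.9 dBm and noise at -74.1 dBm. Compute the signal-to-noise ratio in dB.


SNR = -61.9 - (-74.1) = 12.2 dB

12.2 dB


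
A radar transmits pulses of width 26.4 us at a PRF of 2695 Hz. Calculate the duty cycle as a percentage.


DC = 26.4e-6 * 2695 * 100 = 7.11%

7.11%


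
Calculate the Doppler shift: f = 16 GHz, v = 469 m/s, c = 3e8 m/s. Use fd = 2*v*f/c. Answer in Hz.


fd = 2 * 469 * 16000000000.0 / 3e8 = 50026.7 Hz

50026.7 Hz


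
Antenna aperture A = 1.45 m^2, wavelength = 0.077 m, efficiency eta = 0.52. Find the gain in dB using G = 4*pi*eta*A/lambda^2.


G_linear = 4*pi*0.52*1.45/0.077^2 = 1598.08
G_dB = 10*log10(1598.08) = 32.0 dB

32.0 dB


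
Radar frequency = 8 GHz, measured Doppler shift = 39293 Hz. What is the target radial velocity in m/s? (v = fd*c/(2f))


v = 39293 * 3e8 / (2 * 8000000000.0) = 736.7 m/s

736.7 m/s


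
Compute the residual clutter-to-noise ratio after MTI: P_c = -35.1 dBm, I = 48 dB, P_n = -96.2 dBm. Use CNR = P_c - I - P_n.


CNR = -35.1 - 48 - (-96.2) = 13.1 dB

13.1 dB


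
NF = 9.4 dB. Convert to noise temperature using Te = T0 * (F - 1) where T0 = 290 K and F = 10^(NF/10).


NF_lin = 10^(9.4/10) = 8.709636
Te = 290 * (8.709636 - 1) = 2235.8 K

2235.8 K


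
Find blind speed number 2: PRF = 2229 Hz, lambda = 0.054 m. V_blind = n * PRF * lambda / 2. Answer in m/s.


V_blind = 2 * 2229 * 0.054 / 2 = 120.4 m/s

120.4 m/s


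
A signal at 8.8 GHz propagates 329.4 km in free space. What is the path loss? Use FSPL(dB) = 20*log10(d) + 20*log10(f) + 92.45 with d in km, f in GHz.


20*log10(329.4) = 50.35
20*log10(8.8) = 18.89
FSPL = 161.7 dB

161.7 dB


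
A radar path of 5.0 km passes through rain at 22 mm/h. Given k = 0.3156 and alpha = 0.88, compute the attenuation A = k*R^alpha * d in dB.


gamma = 0.3156 * 22^0.88 = 4.791472 dB/km
A = 4.791472 * 5.0 = 23.96 dB

23.96 dB


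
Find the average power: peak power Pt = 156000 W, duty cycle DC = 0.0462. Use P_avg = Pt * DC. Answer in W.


P_avg = 156000 * 0.0462 = 7207.2 W

7207.2 W


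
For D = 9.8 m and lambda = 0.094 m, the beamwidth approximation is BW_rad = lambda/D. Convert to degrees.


BW_rad = 0.094 / 9.8 = 0.009592
BW_deg = 0.55 degrees

0.55 degrees


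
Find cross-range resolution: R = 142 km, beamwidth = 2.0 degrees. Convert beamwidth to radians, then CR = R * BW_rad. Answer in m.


BW_rad = 0.034906585
CR = 142000 * 0.034906585 = 4956.7 m

4956.7 m


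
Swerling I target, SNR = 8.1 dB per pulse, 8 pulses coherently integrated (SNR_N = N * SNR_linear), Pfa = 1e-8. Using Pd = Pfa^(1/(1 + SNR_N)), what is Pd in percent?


SNR_lin = 10^(8.1/10) = 6.45654
SNR_N = 8 * 6.45654 = 51.65232
1/(1 + SNR_N) = 1/52.65232 = 0.0189925
Pd = (1e-8)^0.0189925 = 0.70479
Pd = 70.5%

70.5%


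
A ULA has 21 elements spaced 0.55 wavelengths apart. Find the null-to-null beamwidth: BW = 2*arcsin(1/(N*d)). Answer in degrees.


1/(N*d) = 1/(21*0.55) = 0.08658
BW = 2*arcsin(0.08658) = 9.9 degrees

9.9 degrees


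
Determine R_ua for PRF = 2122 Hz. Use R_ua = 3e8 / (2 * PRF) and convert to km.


R_ua = 3e8 / (2 * 2122) = 70688.0 m = 70.7 km

70.7 km


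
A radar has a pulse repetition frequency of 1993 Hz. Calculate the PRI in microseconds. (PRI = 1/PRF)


PRI = 1/1993 = 0.0005017561 s = 501.8 us

501.8 us


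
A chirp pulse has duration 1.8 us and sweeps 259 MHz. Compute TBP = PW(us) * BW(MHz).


TBP = 1.8 * 259 = 466.2

466.2


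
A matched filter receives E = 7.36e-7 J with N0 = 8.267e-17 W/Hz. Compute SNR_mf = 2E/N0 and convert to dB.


SNR_lin = 2 * 7.36e-7 / 8.267e-17 = 1.781e10
SNR_dB = 10*log10(1.781e10) = 102.5 dB

102.5 dB


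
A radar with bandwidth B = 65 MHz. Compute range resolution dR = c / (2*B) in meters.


dR = 3e8 / (2 * 65000000.0) = 2.31 m

2.31 m


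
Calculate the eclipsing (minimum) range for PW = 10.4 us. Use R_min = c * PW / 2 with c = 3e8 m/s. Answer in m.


R_min = 3e8 * 10.4e-6 / 2 = 1560.0 m

1560.0 m


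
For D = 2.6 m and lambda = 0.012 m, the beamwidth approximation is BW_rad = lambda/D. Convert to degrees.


BW_rad = 0.012 / 2.6 = 0.004615
BW_deg = 0.26 degrees

0.26 degrees


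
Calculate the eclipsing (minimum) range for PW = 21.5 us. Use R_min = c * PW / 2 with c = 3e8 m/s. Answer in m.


R_min = 3e8 * 21.5e-6 / 2 = 3225.0 m

3225.0 m


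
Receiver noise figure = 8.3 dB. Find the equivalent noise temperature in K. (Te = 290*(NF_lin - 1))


NF_lin = 10^(8.3/10) = 6.76083
Te = 290 * (6.76083 - 1) = 1670.6 K

1670.6 K


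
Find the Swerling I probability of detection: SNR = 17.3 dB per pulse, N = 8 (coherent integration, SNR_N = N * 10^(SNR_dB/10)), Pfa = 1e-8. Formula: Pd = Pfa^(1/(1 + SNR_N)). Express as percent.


SNR_lin = 10^(17.3/10) = 53.70318
SNR_N = 8 * 53.70318 = 429.62544
1/(1 + SNR_N) = 1/430.62544 = 0.0023222
Pd = (1e-8)^0.0023222 = 0.95813
Pd = 95.8%

95.8%


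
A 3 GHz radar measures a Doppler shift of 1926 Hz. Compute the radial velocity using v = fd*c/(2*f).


v = 1926 * 3e8 / (2 * 3000000000.0) = 96.3 m/s

96.3 m/s


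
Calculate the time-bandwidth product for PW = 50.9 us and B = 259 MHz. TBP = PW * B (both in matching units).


TBP = 50.9 * 259 = 13183.1

13183.1


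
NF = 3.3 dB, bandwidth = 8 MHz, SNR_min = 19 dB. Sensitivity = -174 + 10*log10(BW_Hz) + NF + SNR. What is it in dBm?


10*log10(8000000.0) = 69.03
S = -174 + 69.03 + 3.3 + 19 = -82.7 dBm

-82.7 dBm


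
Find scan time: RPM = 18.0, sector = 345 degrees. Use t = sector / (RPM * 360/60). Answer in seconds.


t = 345 / (18.0 * 360) * 60 = 3.19 s

3.19 s


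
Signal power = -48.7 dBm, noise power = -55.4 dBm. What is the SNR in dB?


SNR = -48.7 - (-55.4) = 6.7 dB

6.7 dB


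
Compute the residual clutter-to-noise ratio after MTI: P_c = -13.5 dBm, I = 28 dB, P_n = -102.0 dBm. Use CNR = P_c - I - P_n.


CNR = -13.5 - 28 - (-102.0) = 60.5 dB

60.5 dB


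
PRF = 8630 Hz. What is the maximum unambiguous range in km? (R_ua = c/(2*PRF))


R_ua = 3e8 / (2 * 8630) = 17381.2 m = 17.4 km

17.4 km


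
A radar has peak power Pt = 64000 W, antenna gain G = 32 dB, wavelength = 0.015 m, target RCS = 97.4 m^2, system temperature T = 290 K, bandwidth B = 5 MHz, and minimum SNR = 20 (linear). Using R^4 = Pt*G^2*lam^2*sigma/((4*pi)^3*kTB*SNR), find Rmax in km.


G_lin = 10^(32/10) = 1584.893192
R^4 = 64000 * 1584.893192^2 * 0.015^2 * 97.4 / ((4*pi)^3 * 1.38e-23 * 290 * 5000000.0 * 20)
R^4 = 4.43624e18 m^4
R_max = (4.43624e18)^(1/4) = 45893.8 m = 45.9 km

45.9 km


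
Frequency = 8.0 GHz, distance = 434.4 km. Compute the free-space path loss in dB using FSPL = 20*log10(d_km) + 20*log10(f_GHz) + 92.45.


20*log10(434.4) = 52.76
20*log10(8.0) = 18.06
FSPL = 163.3 dB

163.3 dB


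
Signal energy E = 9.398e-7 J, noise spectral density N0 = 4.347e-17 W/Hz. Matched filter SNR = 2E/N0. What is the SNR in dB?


SNR_lin = 2 * 9.398e-7 / 4.347e-17 = 4.324e10
SNR_dB = 10*log10(4.324e10) = 106.4 dB

106.4 dB


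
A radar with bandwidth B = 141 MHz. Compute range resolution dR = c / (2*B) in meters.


dR = 3e8 / (2 * 141000000.0) = 1.06 m

1.06 m


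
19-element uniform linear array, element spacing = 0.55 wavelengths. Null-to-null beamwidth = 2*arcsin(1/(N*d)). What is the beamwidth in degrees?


1/(N*d) = 1/(19*0.55) = 0.095694
BW = 2*arcsin(0.095694) = 11.0 degrees

11.0 degrees


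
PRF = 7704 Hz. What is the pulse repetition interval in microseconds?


PRI = 1/7704 = 0.0001298027 s = 129.8 us

129.8 us


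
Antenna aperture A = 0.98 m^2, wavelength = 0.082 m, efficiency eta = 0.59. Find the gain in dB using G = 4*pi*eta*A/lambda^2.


G_linear = 4*pi*0.59*0.98/0.082^2 = 1080.59
G_dB = 10*log10(1080.59) = 30.3 dB

30.3 dB


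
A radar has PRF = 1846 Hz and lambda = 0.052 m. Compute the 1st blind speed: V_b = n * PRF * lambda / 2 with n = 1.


V_blind = 1 * 1846 * 0.052 / 2 = 48.0 m/s

48.0 m/s


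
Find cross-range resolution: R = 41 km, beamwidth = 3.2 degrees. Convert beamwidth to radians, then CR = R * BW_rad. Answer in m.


BW_rad = 0.055850536
CR = 41000 * 0.055850536 = 2289.9 m

2289.9 m


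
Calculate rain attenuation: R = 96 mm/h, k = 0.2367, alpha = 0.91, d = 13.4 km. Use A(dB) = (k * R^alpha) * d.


gamma = 0.2367 * 96^0.91 = 15.068329 dB/km
A = 15.068329 * 13.4 = 201.92 dB

201.92 dB


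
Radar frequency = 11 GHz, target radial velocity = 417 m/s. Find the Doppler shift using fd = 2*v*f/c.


fd = 2 * 417 * 11000000000.0 / 3e8 = 30580.0 Hz

30580.0 Hz


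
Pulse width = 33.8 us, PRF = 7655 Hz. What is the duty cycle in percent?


DC = 33.8e-6 * 7655 * 100 = 25.87%

25.87%


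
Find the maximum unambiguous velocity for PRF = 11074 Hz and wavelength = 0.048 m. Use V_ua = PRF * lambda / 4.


V_ua = 11074 * 0.048 / 4 = 132.9 m/s

132.9 m/s


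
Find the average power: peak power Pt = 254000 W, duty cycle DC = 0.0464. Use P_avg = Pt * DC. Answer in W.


P_avg = 254000 * 0.0464 = 11785.6 W

11785.6 W


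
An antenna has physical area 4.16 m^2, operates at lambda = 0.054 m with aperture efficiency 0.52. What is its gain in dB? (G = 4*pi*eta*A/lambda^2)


G_linear = 4*pi*0.52*4.16/0.054^2 = 9322.21
G_dB = 10*log10(9322.21) = 39.7 dB

39.7 dB


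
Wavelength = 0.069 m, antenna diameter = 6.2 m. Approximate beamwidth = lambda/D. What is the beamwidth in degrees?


BW_rad = 0.069 / 6.2 = 0.011129
BW_deg = 0.64 degrees

0.64 degrees


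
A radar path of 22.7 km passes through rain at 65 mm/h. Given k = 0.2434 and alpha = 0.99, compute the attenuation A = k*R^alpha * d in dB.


gamma = 0.2434 * 65^0.99 = 15.174165 dB/km
A = 15.174165 * 22.7 = 344.45 dB

344.45 dB


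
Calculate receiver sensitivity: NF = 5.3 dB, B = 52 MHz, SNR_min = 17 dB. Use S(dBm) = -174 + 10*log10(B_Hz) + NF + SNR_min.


10*log10(52000000.0) = 77.16
S = -174 + 77.16 + 5.3 + 17 = -74.5 dBm

-74.5 dBm


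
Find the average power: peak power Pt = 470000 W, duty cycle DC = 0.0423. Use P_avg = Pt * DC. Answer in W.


P_avg = 470000 * 0.0423 = 19881.0 W

19881.0 W


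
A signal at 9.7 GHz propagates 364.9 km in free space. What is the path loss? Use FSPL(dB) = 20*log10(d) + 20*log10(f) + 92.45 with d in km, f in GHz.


20*log10(364.9) = 51.24
20*log10(9.7) = 19.74
FSPL = 163.4 dB

163.4 dB


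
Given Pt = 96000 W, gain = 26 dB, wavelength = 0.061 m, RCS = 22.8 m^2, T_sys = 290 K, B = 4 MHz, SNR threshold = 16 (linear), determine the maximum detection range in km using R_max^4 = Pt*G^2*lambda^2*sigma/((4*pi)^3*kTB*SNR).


G_lin = 10^(26/10) = 398.107171
R^4 = 96000 * 398.107171^2 * 0.061^2 * 22.8 / ((4*pi)^3 * 1.38e-23 * 290 * 4000000.0 * 16)
R^4 = 2.53968e18 m^4
R_max = (2.53968e18)^(1/4) = 39920.4 m = 39.9 km

39.9 km


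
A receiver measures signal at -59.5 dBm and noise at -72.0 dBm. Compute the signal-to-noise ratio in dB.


SNR = -59.5 - (-72.0) = 12.5 dB

12.5 dB


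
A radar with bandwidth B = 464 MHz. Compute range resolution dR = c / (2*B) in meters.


dR = 3e8 / (2 * 464000000.0) = 0.32 m

0.32 m


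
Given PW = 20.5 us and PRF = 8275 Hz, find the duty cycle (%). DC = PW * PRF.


DC = 20.5e-6 * 8275 * 100 = 16.96%

16.96%


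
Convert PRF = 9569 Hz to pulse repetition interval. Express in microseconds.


PRI = 1/9569 = 0.0001045041 s = 104.5 us

104.5 us


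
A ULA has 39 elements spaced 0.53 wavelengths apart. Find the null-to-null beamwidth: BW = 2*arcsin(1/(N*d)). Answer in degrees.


1/(N*d) = 1/(39*0.53) = 0.048379
BW = 2*arcsin(0.048379) = 5.5 degrees

5.5 degrees


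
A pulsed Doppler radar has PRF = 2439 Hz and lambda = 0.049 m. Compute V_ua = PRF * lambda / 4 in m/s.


V_ua = 2439 * 0.049 / 4 = 29.9 m/s

29.9 m/s


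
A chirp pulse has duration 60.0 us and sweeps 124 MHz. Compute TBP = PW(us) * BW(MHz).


TBP = 60.0 * 124 = 7440.0

7440.0


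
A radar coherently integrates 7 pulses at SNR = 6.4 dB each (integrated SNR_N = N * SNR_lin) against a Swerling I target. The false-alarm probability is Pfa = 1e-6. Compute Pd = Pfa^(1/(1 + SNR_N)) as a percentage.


SNR_lin = 10^(6.4/10) = 4.36516
SNR_N = 7 * 4.36516 = 30.55612
1/(1 + SNR_N) = 1/31.55612 = 0.0316896
Pd = (1e-6)^0.0316896 = 0.64545
Pd = 64.5%

64.5%


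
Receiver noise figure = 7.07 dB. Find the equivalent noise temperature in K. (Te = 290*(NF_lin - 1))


NF_lin = 10^(7.07/10) = 5.093309
Te = 290 * (5.093309 - 1) = 1187.1 K

1187.1 K


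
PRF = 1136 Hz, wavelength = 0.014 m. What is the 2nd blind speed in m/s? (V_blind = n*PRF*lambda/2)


V_blind = 2 * 1136 * 0.014 / 2 = 15.9 m/s

15.9 m/s


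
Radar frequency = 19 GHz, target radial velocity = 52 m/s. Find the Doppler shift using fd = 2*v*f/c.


fd = 2 * 52 * 19000000000.0 / 3e8 = 6586.7 Hz

6586.7 Hz


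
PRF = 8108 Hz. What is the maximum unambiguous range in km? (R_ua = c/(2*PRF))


R_ua = 3e8 / (2 * 8108) = 18500.2 m = 18.5 km

18.5 km


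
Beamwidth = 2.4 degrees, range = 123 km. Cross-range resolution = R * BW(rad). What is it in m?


BW_rad = 0.041887902
CR = 123000 * 0.041887902 = 5152.2 m

5152.2 m


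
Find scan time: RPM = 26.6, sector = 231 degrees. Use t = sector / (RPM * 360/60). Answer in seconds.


t = 231 / (26.6 * 360) * 60 = 1.45 s

1.45 s


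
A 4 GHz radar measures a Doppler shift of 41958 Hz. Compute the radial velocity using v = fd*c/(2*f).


v = 41958 * 3e8 / (2 * 4000000000.0) = 1573.4 m/s

1573.4 m/s


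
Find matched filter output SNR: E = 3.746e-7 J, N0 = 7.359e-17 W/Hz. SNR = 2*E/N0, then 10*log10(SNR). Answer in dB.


SNR_lin = 2 * 3.746e-7 / 7.359e-17 = 1.018e10
SNR_dB = 10*log10(1.018e10) = 100.1 dB

100.1 dB


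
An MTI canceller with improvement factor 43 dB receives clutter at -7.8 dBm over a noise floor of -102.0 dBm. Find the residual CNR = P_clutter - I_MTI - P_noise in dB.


CNR = -7.8 - 43 - (-102.0) = 51.2 dB

51.2 dB


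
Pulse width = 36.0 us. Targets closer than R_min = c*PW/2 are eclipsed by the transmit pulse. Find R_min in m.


R_min = 3e8 * 36.0e-6 / 2 = 5400.0 m

5400.0 m


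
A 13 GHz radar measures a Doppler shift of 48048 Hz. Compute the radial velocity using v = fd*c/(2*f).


v = 48048 * 3e8 / (2 * 13000000000.0) = 554.4 m/s

554.4 m/s


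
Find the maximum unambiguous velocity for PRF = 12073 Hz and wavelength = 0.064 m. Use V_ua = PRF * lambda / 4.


V_ua = 12073 * 0.064 / 4 = 193.2 m/s

193.2 m/s


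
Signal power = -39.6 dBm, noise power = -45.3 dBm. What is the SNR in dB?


SNR = -39.6 - (-45.3) = 5.7 dB

5.7 dB


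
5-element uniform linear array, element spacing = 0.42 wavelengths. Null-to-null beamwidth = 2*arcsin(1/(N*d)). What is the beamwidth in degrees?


1/(N*d) = 1/(5*0.42) = 0.47619
BW = 2*arcsin(0.47619) = 56.9 degrees

56.9 degrees


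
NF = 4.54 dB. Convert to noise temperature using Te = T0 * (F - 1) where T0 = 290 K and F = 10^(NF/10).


NF_lin = 10^(4.54/10) = 2.844461
Te = 290 * (2.844461 - 1) = 534.9 K

534.9 K


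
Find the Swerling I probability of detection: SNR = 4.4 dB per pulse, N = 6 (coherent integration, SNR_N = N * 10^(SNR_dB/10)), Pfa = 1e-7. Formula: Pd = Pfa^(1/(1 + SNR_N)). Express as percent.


SNR_lin = 10^(4.4/10) = 2.75423
SNR_N = 6 * 2.75423 = 16.52538
1/(1 + SNR_N) = 1/17.52538 = 0.0570601
Pd = (1e-7)^0.0570601 = 0.39864
Pd = 39.9%

39.9%


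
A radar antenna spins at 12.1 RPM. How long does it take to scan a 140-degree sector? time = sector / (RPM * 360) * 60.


t = 140 / (12.1 * 360) * 60 = 1.93 s

1.93 s


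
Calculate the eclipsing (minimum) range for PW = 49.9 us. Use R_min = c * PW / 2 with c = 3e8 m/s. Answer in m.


R_min = 3e8 * 49.9e-6 / 2 = 7485.0 m

7485.0 m


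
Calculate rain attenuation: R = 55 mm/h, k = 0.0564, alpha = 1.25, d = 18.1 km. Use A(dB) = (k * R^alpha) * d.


gamma = 0.0564 * 55^1.25 = 8.447583 dB/km
A = 8.447583 * 18.1 = 152.9 dB

152.9 dB


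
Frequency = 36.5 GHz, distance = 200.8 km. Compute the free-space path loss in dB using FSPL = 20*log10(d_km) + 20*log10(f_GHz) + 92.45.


20*log10(200.8) = 46.06
20*log10(36.5) = 31.25
FSPL = 169.8 dB

169.8 dB


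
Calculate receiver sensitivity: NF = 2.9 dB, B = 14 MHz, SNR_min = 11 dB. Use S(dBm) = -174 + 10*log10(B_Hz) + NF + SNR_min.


10*log10(14000000.0) = 71.46
S = -174 + 71.46 + 2.9 + 11 = -88.6 dBm

-88.6 dBm


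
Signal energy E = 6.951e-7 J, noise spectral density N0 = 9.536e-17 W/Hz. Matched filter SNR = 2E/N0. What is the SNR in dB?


SNR_lin = 2 * 6.951e-7 / 9.536e-17 = 1.458e10
SNR_dB = 10*log10(1.458e10) = 101.6 dB

101.6 dB


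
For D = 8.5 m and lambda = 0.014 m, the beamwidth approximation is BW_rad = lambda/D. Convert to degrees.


BW_rad = 0.014 / 8.5 = 0.001647
BW_deg = 0.09 degrees

0.09 degrees


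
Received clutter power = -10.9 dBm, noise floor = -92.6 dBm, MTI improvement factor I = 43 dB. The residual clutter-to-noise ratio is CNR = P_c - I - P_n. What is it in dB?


CNR = -10.9 - 43 - (-92.6) = 38.7 dB

38.7 dB


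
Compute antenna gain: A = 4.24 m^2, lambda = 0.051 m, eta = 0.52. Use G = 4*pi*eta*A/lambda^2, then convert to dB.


G_linear = 4*pi*0.52*4.24/0.051^2 = 10652.19
G_dB = 10*log10(10652.19) = 40.3 dB

40.3 dB


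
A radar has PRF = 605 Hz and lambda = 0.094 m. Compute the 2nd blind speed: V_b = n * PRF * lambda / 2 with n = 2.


V_blind = 2 * 605 * 0.094 / 2 = 56.9 m/s

56.9 m/s


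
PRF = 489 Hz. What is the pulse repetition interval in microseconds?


PRI = 1/489 = 0.0020449898 s = 2045.0 us

2045.0 us


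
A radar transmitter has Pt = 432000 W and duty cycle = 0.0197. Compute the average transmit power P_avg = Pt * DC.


P_avg = 432000 * 0.0197 = 8510.4 W

8510.4 W


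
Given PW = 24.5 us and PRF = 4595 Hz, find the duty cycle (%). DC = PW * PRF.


DC = 24.5e-6 * 4595 * 100 = 11.26%

11.26%


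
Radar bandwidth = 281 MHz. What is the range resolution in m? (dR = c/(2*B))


dR = 3e8 / (2 * 281000000.0) = 0.53 m

0.53 m


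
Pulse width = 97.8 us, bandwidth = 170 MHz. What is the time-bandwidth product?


TBP = 97.8 * 170 = 16626.0

16626.0


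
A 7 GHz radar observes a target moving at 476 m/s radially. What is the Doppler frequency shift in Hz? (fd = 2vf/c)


fd = 2 * 476 * 7000000000.0 / 3e8 = 22213.3 Hz

22213.3 Hz


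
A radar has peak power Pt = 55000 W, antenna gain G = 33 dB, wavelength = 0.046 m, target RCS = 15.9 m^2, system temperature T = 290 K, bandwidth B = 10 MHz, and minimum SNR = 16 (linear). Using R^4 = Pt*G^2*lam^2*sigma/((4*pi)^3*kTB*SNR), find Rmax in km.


G_lin = 10^(33/10) = 1995.262315
R^4 = 55000 * 1995.262315^2 * 0.046^2 * 15.9 / ((4*pi)^3 * 1.38e-23 * 290 * 10000000.0 * 16)
R^4 = 5.79761e18 m^4
R_max = (5.79761e18)^(1/4) = 49069.6 m = 49.1 km

49.1 km


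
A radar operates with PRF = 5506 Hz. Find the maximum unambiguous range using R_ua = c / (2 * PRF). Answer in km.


R_ua = 3e8 / (2 * 5506) = 27243.0 m = 27.2 km

27.2 km


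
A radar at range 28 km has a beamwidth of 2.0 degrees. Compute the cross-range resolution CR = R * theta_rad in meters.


BW_rad = 0.034906585
CR = 28000 * 0.034906585 = 977.4 m

977.4 m


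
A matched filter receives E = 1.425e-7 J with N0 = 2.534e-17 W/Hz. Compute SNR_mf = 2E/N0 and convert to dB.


SNR_lin = 2 * 1.425e-7 / 2.534e-17 = 1.125e10
SNR_dB = 10*log10(1.125e10) = 100.5 dB

100.5 dB


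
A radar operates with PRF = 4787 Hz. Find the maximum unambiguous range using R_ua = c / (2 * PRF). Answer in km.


R_ua = 3e8 / (2 * 4787) = 31334.9 m = 31.3 km

31.3 km


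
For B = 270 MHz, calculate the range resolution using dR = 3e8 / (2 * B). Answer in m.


dR = 3e8 / (2 * 270000000.0) = 0.56 m

0.56 m


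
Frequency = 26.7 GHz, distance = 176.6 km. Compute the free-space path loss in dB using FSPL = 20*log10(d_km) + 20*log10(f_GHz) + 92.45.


20*log10(176.6) = 44.94
20*log10(26.7) = 28.53
FSPL = 165.9 dB

165.9 dB


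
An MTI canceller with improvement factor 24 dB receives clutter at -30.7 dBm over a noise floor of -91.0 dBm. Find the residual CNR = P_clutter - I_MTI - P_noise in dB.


CNR = -30.7 - 24 - (-91.0) = 36.3 dB

36.3 dB


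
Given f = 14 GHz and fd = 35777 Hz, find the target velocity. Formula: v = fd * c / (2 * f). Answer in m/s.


v = 35777 * 3e8 / (2 * 14000000000.0) = 383.3 m/s

383.3 m/s


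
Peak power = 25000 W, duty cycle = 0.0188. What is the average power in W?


P_avg = 25000 * 0.0188 = 470.0 W

470.0 W


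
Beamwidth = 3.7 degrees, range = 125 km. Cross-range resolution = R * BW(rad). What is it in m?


BW_rad = 0.064577182
CR = 125000 * 0.064577182 = 8072.1 m

8072.1 m


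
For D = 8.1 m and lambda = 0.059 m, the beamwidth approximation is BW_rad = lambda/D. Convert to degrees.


BW_rad = 0.059 / 8.1 = 0.007284
BW_deg = 0.42 degrees

0.42 degrees


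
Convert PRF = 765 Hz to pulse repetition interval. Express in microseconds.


PRI = 1/765 = 0.0013071895 s = 1307.2 us

1307.2 us


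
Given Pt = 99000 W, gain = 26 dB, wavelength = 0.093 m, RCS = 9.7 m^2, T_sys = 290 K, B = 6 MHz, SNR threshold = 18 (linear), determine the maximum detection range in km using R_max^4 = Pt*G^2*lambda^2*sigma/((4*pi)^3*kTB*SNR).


G_lin = 10^(26/10) = 398.107171
R^4 = 99000 * 398.107171^2 * 0.093^2 * 9.7 / ((4*pi)^3 * 1.38e-23 * 290 * 6000000.0 * 18)
R^4 = 1.53477e18 m^4
R_max = (1.53477e18)^(1/4) = 35197.4 m = 35.2 km

35.2 km


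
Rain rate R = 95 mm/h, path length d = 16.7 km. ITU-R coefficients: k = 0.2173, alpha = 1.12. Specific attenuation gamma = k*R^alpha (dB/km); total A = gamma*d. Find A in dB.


gamma = 0.2173 * 95^1.12 = 35.654156 dB/km
A = 35.654156 * 16.7 = 595.42 dB

595.42 dB


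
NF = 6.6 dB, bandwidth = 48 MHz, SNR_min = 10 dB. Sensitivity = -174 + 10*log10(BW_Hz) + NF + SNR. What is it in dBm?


10*log10(48000000.0) = 76.81
S = -174 + 76.81 + 6.6 + 10 = -80.6 dBm

-80.6 dBm


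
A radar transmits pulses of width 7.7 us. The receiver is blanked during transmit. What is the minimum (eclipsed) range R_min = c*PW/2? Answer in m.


R_min = 3e8 * 7.7e-6 / 2 = 1155.0 m

1155.0 m


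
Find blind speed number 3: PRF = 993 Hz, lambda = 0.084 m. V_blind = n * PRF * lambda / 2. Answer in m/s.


V_blind = 3 * 993 * 0.084 / 2 = 125.1 m/s

125.1 m/s


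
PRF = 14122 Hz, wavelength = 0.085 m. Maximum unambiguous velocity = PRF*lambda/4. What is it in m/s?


V_ua = 14122 * 0.085 / 4 = 300.1 m/s

300.1 m/s


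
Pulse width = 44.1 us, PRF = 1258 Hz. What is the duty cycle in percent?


DC = 44.1e-6 * 1258 * 100 = 5.55%

5.55%


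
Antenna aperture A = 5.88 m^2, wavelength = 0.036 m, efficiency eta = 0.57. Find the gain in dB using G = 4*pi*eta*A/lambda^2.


G_linear = 4*pi*0.57*5.88/0.036^2 = 32498.03
G_dB = 10*log10(32498.03) = 45.1 dB

45.1 dB


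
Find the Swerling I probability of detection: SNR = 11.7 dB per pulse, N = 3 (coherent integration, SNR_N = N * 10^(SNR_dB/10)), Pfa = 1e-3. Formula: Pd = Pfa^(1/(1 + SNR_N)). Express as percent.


SNR_lin = 10^(11.7/10) = 14.79108
SNR_N = 3 * 14.79108 = 44.37324
1/(1 + SNR_N) = 1/45.37324 = 0.0220394
Pd = (1e-3)^0.0220394 = 0.85878
Pd = 85.9%

85.9%


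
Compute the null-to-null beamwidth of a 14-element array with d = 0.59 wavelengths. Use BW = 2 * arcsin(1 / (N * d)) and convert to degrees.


1/(N*d) = 1/(14*0.59) = 0.121065
BW = 2*arcsin(0.121065) = 13.9 degrees

13.9 degrees


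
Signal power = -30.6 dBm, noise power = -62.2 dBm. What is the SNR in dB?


SNR = -30.6 - (-62.2) = 31.6 dB

31.6 dB


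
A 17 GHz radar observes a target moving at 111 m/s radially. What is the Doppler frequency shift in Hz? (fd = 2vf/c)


fd = 2 * 111 * 17000000000.0 / 3e8 = 12580.0 Hz

12580.0 Hz


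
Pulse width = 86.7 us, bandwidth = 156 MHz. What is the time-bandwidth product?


TBP = 86.7 * 156 = 13525.2

13525.2


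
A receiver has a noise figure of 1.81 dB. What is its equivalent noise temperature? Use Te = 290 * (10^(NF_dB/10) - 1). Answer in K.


NF_lin = 10^(1.81/10) = 1.51705
Te = 290 * (1.51705 - 1) = 149.9 K

149.9 K


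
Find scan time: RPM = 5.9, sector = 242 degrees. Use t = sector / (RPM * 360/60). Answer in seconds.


t = 242 / (5.9 * 360) * 60 = 6.84 s

6.84 s


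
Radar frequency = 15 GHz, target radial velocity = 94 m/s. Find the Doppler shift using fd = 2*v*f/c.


fd = 2 * 94 * 15000000000.0 / 3e8 = 9400.0 Hz

9400.0 Hz


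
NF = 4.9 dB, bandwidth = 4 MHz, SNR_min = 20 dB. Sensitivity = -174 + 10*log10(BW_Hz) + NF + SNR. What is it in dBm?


10*log10(4000000.0) = 66.02
S = -174 + 66.02 + 4.9 + 20 = -83.1 dBm

-83.1 dBm


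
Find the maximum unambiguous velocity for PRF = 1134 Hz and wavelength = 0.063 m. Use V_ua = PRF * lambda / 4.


V_ua = 1134 * 0.063 / 4 = 17.9 m/s

17.9 m/s


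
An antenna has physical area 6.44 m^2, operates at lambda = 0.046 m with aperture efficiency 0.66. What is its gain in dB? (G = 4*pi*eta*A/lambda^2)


G_linear = 4*pi*0.66*6.44/0.046^2 = 25242.01
G_dB = 10*log10(25242.01) = 44.0 dB

44.0 dB


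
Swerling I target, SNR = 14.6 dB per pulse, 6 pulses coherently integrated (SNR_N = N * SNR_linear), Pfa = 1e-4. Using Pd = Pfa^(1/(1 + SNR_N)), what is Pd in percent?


SNR_lin = 10^(14.6/10) = 28.84032
SNR_N = 6 * 28.84032 = 173.04192
1/(1 + SNR_N) = 1/174.04192 = 0.0057457
Pd = (1e-4)^0.0057457 = 0.94846
Pd = 94.8%

94.8%


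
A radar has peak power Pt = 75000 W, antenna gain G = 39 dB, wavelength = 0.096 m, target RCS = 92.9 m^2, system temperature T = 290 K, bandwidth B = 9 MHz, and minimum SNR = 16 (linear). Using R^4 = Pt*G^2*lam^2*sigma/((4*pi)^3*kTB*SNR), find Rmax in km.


G_lin = 10^(39/10) = 7943.282347
R^4 = 75000 * 7943.282347^2 * 0.096^2 * 92.9 / ((4*pi)^3 * 1.38e-23 * 290 * 9000000.0 * 16)
R^4 = 3.54283e21 m^4
R_max = (3.54283e21)^(1/4) = 243970.6 m = 244.0 km

244.0 km


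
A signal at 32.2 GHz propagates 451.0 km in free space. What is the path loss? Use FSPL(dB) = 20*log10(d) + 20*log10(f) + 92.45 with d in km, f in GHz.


20*log10(451.0) = 53.08
20*log10(32.2) = 30.16
FSPL = 175.7 dB

175.7 dB


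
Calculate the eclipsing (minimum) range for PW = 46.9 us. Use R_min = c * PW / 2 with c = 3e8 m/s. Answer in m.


R_min = 3e8 * 46.9e-6 / 2 = 7035.0 m

7035.0 m


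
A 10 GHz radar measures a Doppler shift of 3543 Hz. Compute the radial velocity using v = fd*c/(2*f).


v = 3543 * 3e8 / (2 * 10000000000.0) = 53.1 m/s

53.1 m/s


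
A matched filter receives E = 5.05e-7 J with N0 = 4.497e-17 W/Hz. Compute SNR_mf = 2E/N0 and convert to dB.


SNR_lin = 2 * 5.05e-7 / 4.497e-17 = 2.246e10
SNR_dB = 10*log10(2.246e10) = 103.5 dB

103.5 dB


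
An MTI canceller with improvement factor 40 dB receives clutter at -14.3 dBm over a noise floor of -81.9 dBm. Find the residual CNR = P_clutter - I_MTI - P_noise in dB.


CNR = -14.3 - 40 - (-81.9) = 27.6 dB

27.6 dB


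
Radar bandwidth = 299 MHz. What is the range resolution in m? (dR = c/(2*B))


dR = 3e8 / (2 * 299000000.0) = 0.5 m

0.5 m


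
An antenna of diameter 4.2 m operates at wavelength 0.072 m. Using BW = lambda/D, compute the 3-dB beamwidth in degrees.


BW_rad = 0.072 / 4.2 = 0.017143
BW_deg = 0.98 degrees

0.98 degrees


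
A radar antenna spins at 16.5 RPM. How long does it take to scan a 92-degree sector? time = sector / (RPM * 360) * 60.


t = 92 / (16.5 * 360) * 60 = 0.93 s

0.93 s


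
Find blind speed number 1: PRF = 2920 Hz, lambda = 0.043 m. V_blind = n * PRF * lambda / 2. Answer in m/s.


V_blind = 1 * 2920 * 0.043 / 2 = 62.8 m/s

62.8 m/s


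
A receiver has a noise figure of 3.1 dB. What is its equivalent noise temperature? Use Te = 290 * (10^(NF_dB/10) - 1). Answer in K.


NF_lin = 10^(3.1/10) = 2.041738
Te = 290 * (2.041738 - 1) = 302.1 K

302.1 K


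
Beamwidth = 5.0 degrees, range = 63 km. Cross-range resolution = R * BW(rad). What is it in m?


BW_rad = 0.087266463
CR = 63000 * 0.087266463 = 5497.8 m

5497.8 m


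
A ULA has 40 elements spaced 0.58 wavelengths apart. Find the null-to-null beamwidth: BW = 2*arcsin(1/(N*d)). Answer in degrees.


1/(N*d) = 1/(40*0.58) = 0.043103
BW = 2*arcsin(0.043103) = 4.9 degrees

4.9 degrees


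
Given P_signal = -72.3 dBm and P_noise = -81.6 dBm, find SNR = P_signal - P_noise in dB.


SNR = -72.3 - (-81.6) = 9.3 dB

9.3 dB


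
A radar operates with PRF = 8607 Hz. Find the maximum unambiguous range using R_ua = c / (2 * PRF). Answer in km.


R_ua = 3e8 / (2 * 8607) = 17427.7 m = 17.4 km

17.4 km


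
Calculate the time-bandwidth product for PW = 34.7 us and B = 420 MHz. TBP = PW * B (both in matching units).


TBP = 34.7 * 420 = 14574.0

14574.0


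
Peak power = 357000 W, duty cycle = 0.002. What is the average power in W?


P_avg = 357000 * 0.002 = 714.0 W

714.0 W


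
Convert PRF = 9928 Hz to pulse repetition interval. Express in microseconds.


PRI = 1/9928 = 0.0001007252 s = 100.7 us

100.7 us


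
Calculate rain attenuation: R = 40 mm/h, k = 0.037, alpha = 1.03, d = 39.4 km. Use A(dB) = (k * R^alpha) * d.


gamma = 0.037 * 40^1.03 = 1.653193 dB/km
A = 1.653193 * 39.4 = 65.14 dB

65.14 dB


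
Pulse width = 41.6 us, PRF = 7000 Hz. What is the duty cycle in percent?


DC = 41.6e-6 * 7000 * 100 = 29.12%

29.12%


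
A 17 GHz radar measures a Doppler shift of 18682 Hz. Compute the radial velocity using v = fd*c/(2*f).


v = 18682 * 3e8 / (2 * 17000000000.0) = 164.8 m/s

164.8 m/s


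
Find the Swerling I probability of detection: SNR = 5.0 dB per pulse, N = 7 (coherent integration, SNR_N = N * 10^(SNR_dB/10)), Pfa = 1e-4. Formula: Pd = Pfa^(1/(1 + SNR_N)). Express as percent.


SNR_lin = 10^(5.0/10) = 3.16228
SNR_N = 7 * 3.16228 = 22.13596
1/(1 + SNR_N) = 1/23.13596 = 0.0432228
Pd = (1e-4)^0.0432228 = 0.6716
Pd = 67.2%

67.2%


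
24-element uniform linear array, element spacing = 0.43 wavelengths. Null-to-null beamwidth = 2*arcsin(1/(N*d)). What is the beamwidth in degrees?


1/(N*d) = 1/(24*0.43) = 0.096899
BW = 2*arcsin(0.096899) = 11.1 degrees

11.1 degrees


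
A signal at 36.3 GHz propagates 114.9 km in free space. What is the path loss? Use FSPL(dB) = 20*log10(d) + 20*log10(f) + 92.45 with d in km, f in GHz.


20*log10(114.9) = 41.21
20*log10(36.3) = 31.2
FSPL = 164.9 dB

164.9 dB


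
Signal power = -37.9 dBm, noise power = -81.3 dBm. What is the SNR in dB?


SNR = -37.9 - (-81.3) = 43.4 dB

43.4 dB


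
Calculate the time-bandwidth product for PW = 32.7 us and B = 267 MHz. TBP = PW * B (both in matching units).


TBP = 32.7 * 267 = 8730.9

8730.9


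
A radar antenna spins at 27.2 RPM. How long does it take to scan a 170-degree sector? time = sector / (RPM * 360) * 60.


t = 170 / (27.2 * 360) * 60 = 1.04 s

1.04 s


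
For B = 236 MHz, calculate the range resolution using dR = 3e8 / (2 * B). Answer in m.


dR = 3e8 / (2 * 236000000.0) = 0.64 m

0.64 m


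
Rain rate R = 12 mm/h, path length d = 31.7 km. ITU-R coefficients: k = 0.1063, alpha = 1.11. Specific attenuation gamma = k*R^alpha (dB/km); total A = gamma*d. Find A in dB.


gamma = 0.1063 * 12^1.11 = 1.676581 dB/km
A = 1.676581 * 31.7 = 53.15 dB

53.15 dB


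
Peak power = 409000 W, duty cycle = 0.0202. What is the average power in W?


P_avg = 409000 * 0.0202 = 8261.8 W

8261.8 W


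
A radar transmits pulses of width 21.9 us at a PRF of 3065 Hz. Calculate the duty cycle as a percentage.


DC = 21.9e-6 * 3065 * 100 = 6.71%

6.71%


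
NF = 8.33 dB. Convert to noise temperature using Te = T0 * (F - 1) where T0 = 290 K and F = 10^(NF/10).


NF_lin = 10^(8.33/10) = 6.807694
Te = 290 * (6.807694 - 1) = 1684.2 K

1684.2 K


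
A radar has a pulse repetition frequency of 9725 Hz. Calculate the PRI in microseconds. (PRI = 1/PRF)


PRI = 1/9725 = 0.0001028278 s = 102.8 us

102.8 us


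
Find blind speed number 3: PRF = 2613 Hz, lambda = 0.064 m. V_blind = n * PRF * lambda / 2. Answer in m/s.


V_blind = 3 * 2613 * 0.064 / 2 = 250.8 m/s

250.8 m/s


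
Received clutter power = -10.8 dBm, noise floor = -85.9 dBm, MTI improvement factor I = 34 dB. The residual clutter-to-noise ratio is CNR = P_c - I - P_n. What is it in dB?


CNR = -10.8 - 34 - (-85.9) = 41.1 dB

41.1 dB


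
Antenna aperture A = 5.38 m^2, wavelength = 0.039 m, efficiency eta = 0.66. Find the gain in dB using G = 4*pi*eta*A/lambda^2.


G_linear = 4*pi*0.66*5.38/0.039^2 = 29336.4
G_dB = 10*log10(29336.4) = 44.7 dB

44.7 dB


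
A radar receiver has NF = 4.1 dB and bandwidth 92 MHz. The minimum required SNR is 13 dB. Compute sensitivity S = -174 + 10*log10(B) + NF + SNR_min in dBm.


10*log10(92000000.0) = 79.64
S = -174 + 79.64 + 4.1 + 13 = -77.3 dBm

-77.3 dBm


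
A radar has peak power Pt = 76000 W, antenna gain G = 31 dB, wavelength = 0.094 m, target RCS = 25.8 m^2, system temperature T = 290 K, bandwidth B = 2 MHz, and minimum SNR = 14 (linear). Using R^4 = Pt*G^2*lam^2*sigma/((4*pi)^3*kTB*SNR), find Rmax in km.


G_lin = 10^(31/10) = 1258.925412
R^4 = 76000 * 1258.925412^2 * 0.094^2 * 25.8 / ((4*pi)^3 * 1.38e-23 * 290 * 2000000.0 * 14)
R^4 = 1.23488e20 m^4
R_max = (1.23488e20)^(1/4) = 105415.9 m = 105.4 km

105.4 km


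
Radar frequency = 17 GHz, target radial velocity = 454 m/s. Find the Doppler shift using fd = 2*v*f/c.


fd = 2 * 454 * 17000000000.0 / 3e8 = 51453.3 Hz

51453.3 Hz


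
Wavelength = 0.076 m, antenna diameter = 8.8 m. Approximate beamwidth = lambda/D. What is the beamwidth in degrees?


BW_rad = 0.076 / 8.8 = 0.008636
BW_deg = 0.49 degrees

0.49 degrees


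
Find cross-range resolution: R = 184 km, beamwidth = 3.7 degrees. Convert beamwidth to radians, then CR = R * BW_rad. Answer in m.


BW_rad = 0.064577182
CR = 184000 * 0.064577182 = 11882.2 m

11882.2 m


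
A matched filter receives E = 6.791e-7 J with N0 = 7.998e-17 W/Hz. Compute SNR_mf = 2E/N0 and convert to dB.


SNR_lin = 2 * 6.791e-7 / 7.998e-17 = 1.698e10
SNR_dB = 10*log10(1.698e10) = 102.3 dB

102.3 dB


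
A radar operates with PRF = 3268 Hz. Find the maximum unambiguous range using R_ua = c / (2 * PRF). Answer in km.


R_ua = 3e8 / (2 * 3268) = 45899.6 m = 45.9 km

45.9 km


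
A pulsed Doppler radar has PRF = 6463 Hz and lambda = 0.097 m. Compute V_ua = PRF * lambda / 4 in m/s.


V_ua = 6463 * 0.097 / 4 = 156.7 m/s

156.7 m/s


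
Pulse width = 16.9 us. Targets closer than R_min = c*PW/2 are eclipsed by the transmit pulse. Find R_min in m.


R_min = 3e8 * 16.9e-6 / 2 = 2535.0 m

2535.0 m


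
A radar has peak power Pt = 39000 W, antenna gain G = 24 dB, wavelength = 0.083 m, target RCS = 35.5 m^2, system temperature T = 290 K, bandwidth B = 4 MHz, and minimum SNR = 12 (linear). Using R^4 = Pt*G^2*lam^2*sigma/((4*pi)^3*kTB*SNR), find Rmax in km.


G_lin = 10^(24/10) = 251.188643
R^4 = 39000 * 251.188643^2 * 0.083^2 * 35.5 / ((4*pi)^3 * 1.38e-23 * 290 * 4000000.0 * 12)
R^4 = 1.57871e18 m^4
R_max = (1.57871e18)^(1/4) = 35446.7 m = 35.4 km

35.4 km


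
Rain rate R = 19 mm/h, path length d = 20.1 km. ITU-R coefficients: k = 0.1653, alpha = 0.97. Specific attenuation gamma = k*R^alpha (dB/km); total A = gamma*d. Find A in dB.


gamma = 0.1653 * 19^0.97 = 2.875172 dB/km
A = 2.875172 * 20.1 = 57.79 dB

57.79 dB


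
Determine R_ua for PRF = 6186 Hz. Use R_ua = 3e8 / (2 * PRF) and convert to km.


R_ua = 3e8 / (2 * 6186) = 24248.3 m = 24.2 km

24.2 km


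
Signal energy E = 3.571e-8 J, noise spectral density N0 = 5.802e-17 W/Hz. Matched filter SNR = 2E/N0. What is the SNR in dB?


SNR_lin = 2 * 3.571e-8 / 5.802e-17 = 1.231e9
SNR_dB = 10*log10(1.231e9) = 90.9 dB

90.9 dB


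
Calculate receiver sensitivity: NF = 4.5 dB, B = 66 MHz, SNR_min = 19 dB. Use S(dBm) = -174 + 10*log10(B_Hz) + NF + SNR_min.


10*log10(66000000.0) = 78.2
S = -174 + 78.2 + 4.5 + 19 = -72.3 dBm

-72.3 dBm


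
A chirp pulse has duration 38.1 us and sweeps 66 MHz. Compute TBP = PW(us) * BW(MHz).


TBP = 38.1 * 66 = 2514.6

2514.6


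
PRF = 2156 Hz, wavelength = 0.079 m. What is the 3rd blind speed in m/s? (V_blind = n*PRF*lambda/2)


V_blind = 3 * 2156 * 0.079 / 2 = 255.5 m/s

255.5 m/s


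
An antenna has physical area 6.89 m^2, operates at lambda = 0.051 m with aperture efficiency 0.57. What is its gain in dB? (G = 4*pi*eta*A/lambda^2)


G_linear = 4*pi*0.57*6.89/0.051^2 = 18974.21
G_dB = 10*log10(18974.21) = 42.8 dB

42.8 dB


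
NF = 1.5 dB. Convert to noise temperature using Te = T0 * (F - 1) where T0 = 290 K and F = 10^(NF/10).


NF_lin = 10^(1.5/10) = 1.412538
Te = 290 * (1.412538 - 1) = 119.6 K

119.6 K
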